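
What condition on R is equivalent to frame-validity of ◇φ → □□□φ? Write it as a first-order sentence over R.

This is a Sahlqvist (Geach-type) schema ◇^1□^0φ → □^3◇^0φ.
First-order correspondent: ∀x ∀y ∀z ((xRy ∧ xR³z) → ∃w (y = w ∧ z = w)).

∀x ∀y ∀z ((xRy ∧ xR³z) → ∃w (y = w ∧ z = w))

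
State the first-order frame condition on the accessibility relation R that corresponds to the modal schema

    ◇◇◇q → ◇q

∀x ∀y (xR³y → ∃w (y = w ∧ xRw))

This is a Sahlqvist (Geach-type) schema ◇^3□^0q → □^0◇^1q.
Minimal-valuation argument: fix x; take any y with xR^3y and any z with xR^0z. Set V(q) to the set of worlds R-reachable from y in exactly 0 steps. Then □^0q holds at y, so the antecedent holds at x; validity forces ◇^1q at z, giving a w with zR^1w and yR^0w.
First-order correspondent: ∀x ∀y (xR³y → ∃w (y = w ∧ xRw)).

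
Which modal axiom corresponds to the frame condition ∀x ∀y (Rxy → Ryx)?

A defining formula is q → □◇q (the B axiom).
Suppose q→□◇q is valid. Take Rxy and set V(q)={x}. Then q at x, so □◇q at x, so ◇q at y, so some z with Ryz has q; z=x, i.e. Ryx.

q → □◇q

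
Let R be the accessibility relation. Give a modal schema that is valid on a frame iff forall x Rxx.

□r → r

This is reflexivity; the standard corresponding axiom is T: □r → r.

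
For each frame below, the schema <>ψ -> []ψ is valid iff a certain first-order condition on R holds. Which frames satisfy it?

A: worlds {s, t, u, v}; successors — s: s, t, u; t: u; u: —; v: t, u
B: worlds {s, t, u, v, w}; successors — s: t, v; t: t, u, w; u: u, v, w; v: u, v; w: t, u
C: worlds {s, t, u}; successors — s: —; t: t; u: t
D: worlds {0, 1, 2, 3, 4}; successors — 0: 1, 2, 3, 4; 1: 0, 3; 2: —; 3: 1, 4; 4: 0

The schema corresponds to partial functionality: forall x forall y forall z (Rxy & Rxz -> y = z).
A: fails — s sees both s and t.
B: fails — s sees both t and v.
C: satisfies the condition.
D: fails — 0 sees both 1 and 2.

C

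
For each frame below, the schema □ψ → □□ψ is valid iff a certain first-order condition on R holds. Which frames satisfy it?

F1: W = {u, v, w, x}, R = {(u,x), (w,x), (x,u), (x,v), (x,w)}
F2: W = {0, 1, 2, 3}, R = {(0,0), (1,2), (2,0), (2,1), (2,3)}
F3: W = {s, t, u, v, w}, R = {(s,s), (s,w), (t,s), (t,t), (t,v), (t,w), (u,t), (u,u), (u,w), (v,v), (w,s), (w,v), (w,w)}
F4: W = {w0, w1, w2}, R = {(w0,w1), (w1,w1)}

F4

This is the axiom for transitivity; its first-order frame correspondent is ∀x ∀y ∀z (Rxy ∧ Ryz → Rxz).
F1: fails — Rxw and Rwx but not Rxx.
F2: fails — R12 and R23 but not R13.
F3: fails — Ruw and Rwv but not Ruv.
F4: satisfies the condition.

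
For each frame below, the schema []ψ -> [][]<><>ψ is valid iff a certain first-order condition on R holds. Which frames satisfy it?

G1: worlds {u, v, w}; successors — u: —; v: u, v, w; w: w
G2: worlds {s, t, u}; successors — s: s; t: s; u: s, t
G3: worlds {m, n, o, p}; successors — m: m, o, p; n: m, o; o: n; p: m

G2

The schema corresponds to a generalized confluence (Geach) condition: forall x forall z (x R^2 z -> exists w (xRw & z R^2 w)).
G1: fails — vR²u but no t with vRt and uR²t.
G2: holds.
G3: fails — oR²o but no w with oRw and oR²w.
Valid on: G2.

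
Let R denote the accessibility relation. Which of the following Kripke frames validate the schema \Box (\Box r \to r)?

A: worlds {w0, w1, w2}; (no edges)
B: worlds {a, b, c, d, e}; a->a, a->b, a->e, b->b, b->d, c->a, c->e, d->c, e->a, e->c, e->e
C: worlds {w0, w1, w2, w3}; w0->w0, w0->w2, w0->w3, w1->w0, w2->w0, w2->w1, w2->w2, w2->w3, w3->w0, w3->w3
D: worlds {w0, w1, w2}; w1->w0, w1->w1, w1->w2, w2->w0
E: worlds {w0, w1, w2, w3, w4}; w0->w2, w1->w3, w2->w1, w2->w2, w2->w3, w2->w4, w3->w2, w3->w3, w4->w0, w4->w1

Frame correspondent (Sahlqvist): \forall x \forall y (Rxy \to Ryy) — i.e. shift-reflexivity.
A: holds.
B: fails — Rdc but not Rcc.
C: fails — Rw2w1 but not Rw1w1.
D: fails — Rw1w2 but not Rw2w2.
E: fails — Rw2w4 but not Rw4w4.

A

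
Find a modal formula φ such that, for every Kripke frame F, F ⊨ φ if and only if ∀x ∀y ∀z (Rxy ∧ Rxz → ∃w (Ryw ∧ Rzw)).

The condition is convergence. The .2 schema ◇□r → □◇r defines it.
Suppose ◇□r→□◇r is valid. Take Rxy, Rxz and set V(r)={w : Ryw}. Then □r at y so ◇□r at x, so □◇r at x, so ◇r at z, giving w with Rzw and Ryw.

◇□r → □◇r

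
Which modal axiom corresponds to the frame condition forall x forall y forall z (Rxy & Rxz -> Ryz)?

The condition is the Euclidean property. The 5 schema ◇ψ → □◇ψ defines it.
Suppose ◇ψ→□◇ψ is valid. Take Rxy, Rxz and set V(ψ)={y}. Then ◇ψ at x, so □◇ψ at x, so ◇ψ at z, so some w with Rzw has ψ; w=y, i.e. Rzy. By symmetry of the argument, Ryz.

◇ψ → □◇ψ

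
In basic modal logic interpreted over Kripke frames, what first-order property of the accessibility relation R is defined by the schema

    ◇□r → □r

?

This is a form of the 5 axiom.
It corresponds to the Euclidean property: ∀x ∀y ∀z (Rxy ∧ Rxz → Ryz).

The Euclidean property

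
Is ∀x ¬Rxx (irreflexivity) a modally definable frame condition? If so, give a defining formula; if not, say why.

No

Any modally definable frame class is closed under surjective bounded morphisms.
The 4-cycle (worlds s,t,u,v with s→t→u→v→s) is irreflexive, and the map sending every world to a single reflexive point • is a surjective bounded morphism (forth: every edge maps to (•,•); back: every world has a successor). So any modal formula valid on the 4-cycle is also valid on the reflexive point, which is not irreflexive.
Hence irreflexivity is not modally definable.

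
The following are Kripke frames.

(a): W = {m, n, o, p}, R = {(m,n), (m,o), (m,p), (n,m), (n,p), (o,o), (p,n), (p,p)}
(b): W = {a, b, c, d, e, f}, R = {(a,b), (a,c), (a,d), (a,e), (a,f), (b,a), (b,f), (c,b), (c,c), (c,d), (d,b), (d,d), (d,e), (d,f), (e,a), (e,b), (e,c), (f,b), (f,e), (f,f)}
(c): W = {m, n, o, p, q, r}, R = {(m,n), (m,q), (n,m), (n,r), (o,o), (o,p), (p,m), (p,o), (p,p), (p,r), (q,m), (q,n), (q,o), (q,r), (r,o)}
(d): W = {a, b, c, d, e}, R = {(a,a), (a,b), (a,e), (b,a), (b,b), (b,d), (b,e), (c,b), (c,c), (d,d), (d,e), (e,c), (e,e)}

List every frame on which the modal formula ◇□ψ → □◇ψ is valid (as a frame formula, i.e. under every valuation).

Frame correspondent (Sahlqvist): ∀x ∀y ∀z (Rxy ∧ Rxz → ∃w (Ryw ∧ Rzw)) — i.e. convergence.
(a): fails — Rmo and Rmn but o and n have no common successor.
(b): fails — Rab and Rac but b and c have no common successor.
(c): fails — Rnr and Rnm but r and m have no common successor.
(d): satisfies the condition.

(d)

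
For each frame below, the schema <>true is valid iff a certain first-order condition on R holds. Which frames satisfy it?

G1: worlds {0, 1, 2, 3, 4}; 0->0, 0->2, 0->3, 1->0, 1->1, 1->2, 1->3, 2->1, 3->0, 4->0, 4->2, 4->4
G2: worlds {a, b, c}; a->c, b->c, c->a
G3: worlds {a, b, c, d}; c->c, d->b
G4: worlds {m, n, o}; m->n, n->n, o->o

The schema corresponds to seriality: forall x exists y Rxy.
G1: satisfies the condition.
G2: satisfies the condition.
G3: fails — world a has no successor.
G4: satisfies the condition.
Valid on: G1, G2, G4.

G1, G2, G4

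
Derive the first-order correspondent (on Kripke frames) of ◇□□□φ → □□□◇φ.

This is a Sahlqvist (Geach-type) schema ◇^1□^3φ → □^3◇^1φ.
Minimal-valuation argument: fix x; take any y with xR^1y and any z with xR^3z. Set V(φ) to the set of worlds R-reachable from y in exactly 3 steps. Then □^3φ holds at y, so the antecedent holds at x; validity forces ◇^1φ at z, giving a w with zR^1w and yR^3w.
First-order correspondent: ∀x ∀y ∀z ((xRy ∧ xR³z) → ∃w (yR³w ∧ zRw)).

∀x ∀y ∀z ((xRy ∧ xR³z) → ∃w (yR³w ∧ zRw))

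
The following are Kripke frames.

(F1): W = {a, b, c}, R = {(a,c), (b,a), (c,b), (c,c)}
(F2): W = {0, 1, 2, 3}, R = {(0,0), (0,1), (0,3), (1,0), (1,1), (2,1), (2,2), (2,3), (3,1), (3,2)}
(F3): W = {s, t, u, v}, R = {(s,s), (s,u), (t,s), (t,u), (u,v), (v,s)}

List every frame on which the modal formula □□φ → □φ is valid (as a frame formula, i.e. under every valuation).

(F2)

Frame correspondent (Sahlqvist): ∀x ∀y (Rxy → ∃z (Rxz ∧ Rzy)) — i.e. density.
(F1): fails — Rba but no z with Rbz and Rza.
(F2): ✓.
(F3): fails — Ruv but no z with Ruz and Rzv.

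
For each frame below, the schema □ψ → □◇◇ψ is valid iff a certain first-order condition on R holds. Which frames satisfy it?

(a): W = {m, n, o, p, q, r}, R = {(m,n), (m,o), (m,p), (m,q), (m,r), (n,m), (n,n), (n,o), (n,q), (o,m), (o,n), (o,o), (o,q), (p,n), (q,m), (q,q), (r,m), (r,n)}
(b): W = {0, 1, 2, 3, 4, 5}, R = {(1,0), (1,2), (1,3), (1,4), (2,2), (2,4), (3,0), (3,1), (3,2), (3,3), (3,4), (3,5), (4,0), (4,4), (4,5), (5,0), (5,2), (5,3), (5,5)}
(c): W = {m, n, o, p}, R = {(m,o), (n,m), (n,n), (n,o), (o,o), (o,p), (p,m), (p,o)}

The schema corresponds to a generalized confluence (Geach) condition: ∀x ∀z (xRz → ∃w (xRw ∧ zR²w)).
(a): condition met.
(b): fails — 1R0 but no w with 1Rw and 0R²w.
(c): condition met.

(a), (c)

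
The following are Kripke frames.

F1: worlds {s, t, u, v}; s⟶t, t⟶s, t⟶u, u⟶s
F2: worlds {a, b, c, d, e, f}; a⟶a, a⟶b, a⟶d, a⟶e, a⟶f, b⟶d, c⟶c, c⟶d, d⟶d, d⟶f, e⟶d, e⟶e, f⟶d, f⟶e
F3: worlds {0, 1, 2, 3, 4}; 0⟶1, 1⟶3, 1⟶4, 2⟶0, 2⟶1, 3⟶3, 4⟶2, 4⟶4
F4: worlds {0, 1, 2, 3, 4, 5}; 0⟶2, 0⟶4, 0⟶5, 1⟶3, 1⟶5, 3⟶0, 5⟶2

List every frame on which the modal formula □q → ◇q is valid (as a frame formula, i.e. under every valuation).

F2, F3

This is the axiom for seriality; its first-order frame correspondent is ∀x ∃y Rxy.
F1: fails — world v has no successor.
F2: ✓.
F3: ✓.
F4: fails — world 2 has no successor.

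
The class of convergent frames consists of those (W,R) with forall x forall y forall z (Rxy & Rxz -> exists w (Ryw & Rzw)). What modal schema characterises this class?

This is convergence; the standard corresponding axiom is .2: ◇□r → □◇r.

◇□r → □◇r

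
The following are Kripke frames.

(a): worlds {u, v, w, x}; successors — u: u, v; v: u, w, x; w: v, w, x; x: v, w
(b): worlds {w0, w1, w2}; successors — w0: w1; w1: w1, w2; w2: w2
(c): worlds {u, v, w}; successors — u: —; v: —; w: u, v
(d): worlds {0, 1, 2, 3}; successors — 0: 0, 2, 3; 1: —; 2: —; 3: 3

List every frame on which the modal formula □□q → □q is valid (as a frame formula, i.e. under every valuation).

(a), (b), (d)

Frame correspondent (Sahlqvist): ∀x ∀y (Rxy → ∃z (Rxz ∧ Rzy)) — i.e. density.
(a): condition met.
(b): condition met.
(c): fails — Rwu but no z with Rwz and Rzu.
(d): condition met.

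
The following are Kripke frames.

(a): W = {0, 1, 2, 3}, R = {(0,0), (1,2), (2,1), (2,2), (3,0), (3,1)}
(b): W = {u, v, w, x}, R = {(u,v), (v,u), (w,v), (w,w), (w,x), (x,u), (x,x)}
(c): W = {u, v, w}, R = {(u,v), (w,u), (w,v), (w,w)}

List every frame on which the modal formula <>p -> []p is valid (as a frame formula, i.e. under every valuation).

none

The schema corresponds to partial functionality: forall x forall y forall z (Rxy & Rxz -> y = z).
(a): fails — 2 sees both 1 and 2.
(b): fails — w sees both v and w.
(c): fails — w sees both u and v.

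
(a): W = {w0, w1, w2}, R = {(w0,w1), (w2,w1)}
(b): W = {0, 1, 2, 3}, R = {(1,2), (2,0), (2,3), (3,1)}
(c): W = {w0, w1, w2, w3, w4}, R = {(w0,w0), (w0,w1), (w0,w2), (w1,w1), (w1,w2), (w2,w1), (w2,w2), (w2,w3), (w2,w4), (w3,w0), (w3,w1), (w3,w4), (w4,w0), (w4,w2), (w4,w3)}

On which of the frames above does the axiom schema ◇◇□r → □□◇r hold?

This is the axiom for a generalized confluence (Geach) condition; its first-order frame correspondent is ∀x ∀y ∀z ((xR²y ∧ xR²z) → ∃w (yRw ∧ zRw)).
(a): ✓.
(b): fails — 1R²0, 1R²0 but no w with 0Rw and 0Rw.
(c): ✓.

(a), (c)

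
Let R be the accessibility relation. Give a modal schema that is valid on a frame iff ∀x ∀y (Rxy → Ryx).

This is symmetry; the standard corresponding axiom is B: ψ → □◇ψ.
Suppose ψ→□◇ψ is valid. Take Rxy and set V(ψ)={x}. Then ψ at x, so □◇ψ at x, so ◇ψ at y, so some z with Ryz has ψ; z=x, i.e. Ryx.

ψ → □◇ψ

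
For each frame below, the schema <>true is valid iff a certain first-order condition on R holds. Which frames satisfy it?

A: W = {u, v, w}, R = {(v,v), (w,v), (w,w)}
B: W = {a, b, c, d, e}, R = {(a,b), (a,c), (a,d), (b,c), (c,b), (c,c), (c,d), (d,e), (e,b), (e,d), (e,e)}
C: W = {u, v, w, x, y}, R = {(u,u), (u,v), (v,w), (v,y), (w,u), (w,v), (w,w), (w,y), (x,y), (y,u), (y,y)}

B, C

This is the axiom for seriality; its first-order frame correspondent is forall x exists y Rxy.
A: fails — world u has no successor.
B: condition met.
C: condition met.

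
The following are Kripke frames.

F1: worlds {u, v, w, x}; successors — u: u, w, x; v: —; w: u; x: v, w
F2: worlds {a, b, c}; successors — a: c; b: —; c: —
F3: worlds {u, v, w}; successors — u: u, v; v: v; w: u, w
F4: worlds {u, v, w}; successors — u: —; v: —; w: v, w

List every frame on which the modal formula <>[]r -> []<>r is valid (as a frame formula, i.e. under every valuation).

The schema corresponds to convergence: forall x forall y forall z (Rxy & Rxz -> exists w (Ryw & Rzw)).
F1: fails — Ruw and Rux but w and x have no common successor.
F2: fails — Rac and Rac but c and c have no common successor.
F3: satisfies the condition.
F4: fails — Rww and Rwv but w and v have no common successor.
Valid on: F3.

F3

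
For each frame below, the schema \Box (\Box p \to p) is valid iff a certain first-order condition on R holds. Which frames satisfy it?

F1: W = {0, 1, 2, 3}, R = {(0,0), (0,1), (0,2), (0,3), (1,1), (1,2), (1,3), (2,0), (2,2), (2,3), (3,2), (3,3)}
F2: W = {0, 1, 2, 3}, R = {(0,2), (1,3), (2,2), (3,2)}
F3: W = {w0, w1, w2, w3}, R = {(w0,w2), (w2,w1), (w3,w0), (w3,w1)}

Frame correspondent (Sahlqvist): \forall x \forall y (Rxy \to Ryy) — i.e. shift-reflexivity.
F1: condition met.
F2: fails — R13 but not R33.
F3: fails — Rw0w2 but not Rw2w2.
Valid on: F1.

F1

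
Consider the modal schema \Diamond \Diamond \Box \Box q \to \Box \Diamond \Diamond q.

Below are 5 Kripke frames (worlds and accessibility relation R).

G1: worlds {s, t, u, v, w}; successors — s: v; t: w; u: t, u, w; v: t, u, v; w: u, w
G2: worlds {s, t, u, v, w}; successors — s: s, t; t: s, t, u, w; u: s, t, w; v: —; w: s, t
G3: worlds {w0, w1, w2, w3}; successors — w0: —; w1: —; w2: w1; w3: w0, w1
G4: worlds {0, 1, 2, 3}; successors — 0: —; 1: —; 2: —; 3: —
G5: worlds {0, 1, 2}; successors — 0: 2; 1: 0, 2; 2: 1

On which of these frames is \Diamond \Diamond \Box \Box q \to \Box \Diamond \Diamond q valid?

The schema corresponds to a generalized confluence (Geach) condition: \forall x \forall y \forall z ((x R^2 y \wedge xRz) \to \exists w (y R^2 w \wedge z R^2 w)).
G1: satisfies the condition.
G2: satisfies the condition.
G3: satisfies the condition.
G4: satisfies the condition.
G5: fails — 1R²2, 1R0 but no w with 2R²w and 0R²w.
Valid on: G1, G2, G3, G4.

G1, G2, G3, G4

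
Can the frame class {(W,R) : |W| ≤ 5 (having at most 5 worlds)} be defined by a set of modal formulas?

If a class were modally definable it would be closed under disjoint unions (Goldblatt–Thomason).
Any modal formula valid on each of 6 disjoint one-world frames is valid on their disjoint union (validity is preserved under disjoint unions). Each one-world frame has |W|=1≤5, but the union has |W|=6.
So no modal formula (or set of formulas) defines exactly the |W|≤5 frames.

Not definable by any modal formula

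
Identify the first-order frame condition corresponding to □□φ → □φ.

density: ∀x ∀y (Rxy → ∃z (Rxz ∧ Rzy))

Suppose □□φ→□φ is valid. Take Rxy and set V(φ)={w : xR²w}. Then □□φ at x, so □φ at x, so φ at y, i.e. ∃z(Rxz∧Rzy).
Conversely, any frame satisfying ∀x ∀y (Rxy → ∃z (Rxz ∧ Rzy)) validates the schema.
So the correspondent is density.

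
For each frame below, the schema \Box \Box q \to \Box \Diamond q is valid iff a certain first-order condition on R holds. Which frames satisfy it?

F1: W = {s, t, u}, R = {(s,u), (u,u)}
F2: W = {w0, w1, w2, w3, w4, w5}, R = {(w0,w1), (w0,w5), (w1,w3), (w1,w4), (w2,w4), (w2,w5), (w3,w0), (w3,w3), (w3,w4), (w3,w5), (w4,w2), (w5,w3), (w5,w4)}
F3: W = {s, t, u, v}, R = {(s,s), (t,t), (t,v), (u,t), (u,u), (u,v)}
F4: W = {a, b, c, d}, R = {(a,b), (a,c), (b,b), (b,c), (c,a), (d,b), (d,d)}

F1, F2, F4

Frame correspondent (Sahlqvist): \forall x \forall z (xRz \to \exists w (x R^2 w \wedge zRw)) — i.e. a generalized confluence (Geach) condition.
F1: holds.
F2: holds.
F3: fails — tRv but no w with tR²w and vRw.
F4: holds.
Valid on: F1, F2, F4.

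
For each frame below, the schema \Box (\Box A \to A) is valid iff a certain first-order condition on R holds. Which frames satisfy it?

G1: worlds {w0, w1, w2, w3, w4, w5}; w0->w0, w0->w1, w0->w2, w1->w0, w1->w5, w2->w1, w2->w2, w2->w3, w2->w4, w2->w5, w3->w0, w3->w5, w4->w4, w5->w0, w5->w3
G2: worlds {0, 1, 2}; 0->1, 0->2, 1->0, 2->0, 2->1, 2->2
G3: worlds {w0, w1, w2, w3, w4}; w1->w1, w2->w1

Frame correspondent (Sahlqvist): \forall x \forall y (Rxy \to Ryy) — i.e. shift-reflexivity.
G1: fails — Rw1w5 but not Rw5w5.
G2: fails — R10 but not R00.
G3: ✓.
Valid on: G3.

G3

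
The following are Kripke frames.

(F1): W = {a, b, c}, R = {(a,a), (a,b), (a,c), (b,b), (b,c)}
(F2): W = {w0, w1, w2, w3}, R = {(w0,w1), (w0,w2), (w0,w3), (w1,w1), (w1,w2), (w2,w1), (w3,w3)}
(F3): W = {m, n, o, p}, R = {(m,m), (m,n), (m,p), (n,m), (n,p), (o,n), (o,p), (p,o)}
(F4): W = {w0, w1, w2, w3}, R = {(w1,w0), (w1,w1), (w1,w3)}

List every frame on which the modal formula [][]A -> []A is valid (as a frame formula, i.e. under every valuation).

This is the axiom for density; its first-order frame correspondent is forall x forall y (Rxy -> exists z (Rxz & Rzy)).
(F1): satisfies the condition.
(F2): satisfies the condition.
(F3): fails — Ron but no z with Roz and Rzn.
(F4): satisfies the condition.

(F1), (F2), (F4)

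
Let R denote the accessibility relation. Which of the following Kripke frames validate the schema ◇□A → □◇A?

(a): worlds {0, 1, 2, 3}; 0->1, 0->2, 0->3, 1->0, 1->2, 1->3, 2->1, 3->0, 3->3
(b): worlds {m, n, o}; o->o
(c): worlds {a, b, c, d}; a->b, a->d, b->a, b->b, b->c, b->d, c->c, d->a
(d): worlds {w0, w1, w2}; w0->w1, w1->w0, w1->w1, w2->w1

Frame correspondent (Sahlqvist): ∀x ∀y ∀z (Rxy ∧ Rxz → ∃w (Ryw ∧ Rzw)) — i.e. convergence.
(a): fails — R02 and R01 but 2 and 1 have no common successor.
(b): holds.
(c): fails — Rbc and Rba but c and a have no common successor.
(d): holds.

(b), (d)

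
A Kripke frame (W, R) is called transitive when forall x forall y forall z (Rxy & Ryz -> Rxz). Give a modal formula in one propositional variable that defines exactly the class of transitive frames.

□ψ → □□ψ

The condition is transitivity. The 4 schema □ψ → □□ψ defines it.
Suppose □ψ→□□ψ is valid. Take Rxy, Ryz and set V(ψ)={w : Rxw}. Then □ψ at x, so □□ψ at x, so □ψ at y, so ψ at z, i.e. Rxz.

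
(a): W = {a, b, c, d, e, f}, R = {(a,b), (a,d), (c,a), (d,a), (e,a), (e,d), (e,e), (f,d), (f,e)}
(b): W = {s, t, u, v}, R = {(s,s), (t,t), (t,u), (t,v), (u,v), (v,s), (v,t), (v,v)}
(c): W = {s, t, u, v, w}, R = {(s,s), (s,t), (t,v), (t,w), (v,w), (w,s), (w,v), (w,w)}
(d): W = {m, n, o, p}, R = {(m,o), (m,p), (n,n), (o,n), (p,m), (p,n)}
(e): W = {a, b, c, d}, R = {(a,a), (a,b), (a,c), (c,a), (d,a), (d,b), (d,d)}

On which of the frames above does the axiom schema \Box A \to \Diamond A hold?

This is the axiom for seriality; its first-order frame correspondent is \forall x \exists y Rxy.
(a): fails — world b has no successor.
(b): holds.
(c): fails — world u has no successor.
(d): holds.
(e): fails — world b has no successor.
Valid on: (b), (d).

(b), (d)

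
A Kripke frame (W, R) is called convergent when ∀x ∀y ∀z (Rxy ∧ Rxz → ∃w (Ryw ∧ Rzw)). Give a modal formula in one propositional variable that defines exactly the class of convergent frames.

The condition is convergence. The .2 schema ◇□r → □◇r defines it.
Suppose ◇□r→□◇r is valid. Take Rxy, Rxz and set V(r)={w : Ryw}. Then □r at y so ◇□r at x, so □◇r at x, so ◇r at z, giving w with Rzw and Ryw.

◇□r → □◇r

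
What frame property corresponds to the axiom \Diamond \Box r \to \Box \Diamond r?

convergence

Suppose ◇□r→□◇r is valid. Take Rxy, Rxz and set V(r)={w : Ryw}. Then □r at y so ◇□r at x, so □◇r at x, so ◇r at z, giving w with Rzw and Ryw.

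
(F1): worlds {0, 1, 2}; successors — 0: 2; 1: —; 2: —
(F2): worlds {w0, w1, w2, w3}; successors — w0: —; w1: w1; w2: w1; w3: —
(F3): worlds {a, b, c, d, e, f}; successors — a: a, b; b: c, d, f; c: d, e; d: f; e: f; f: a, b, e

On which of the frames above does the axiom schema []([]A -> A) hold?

The schema corresponds to shift-reflexivity: forall x forall y (Rxy -> Ryy).
(F1): fails — R02 but not R22.
(F2): condition met.
(F3): fails — Rbc but not Rcc.

(F2)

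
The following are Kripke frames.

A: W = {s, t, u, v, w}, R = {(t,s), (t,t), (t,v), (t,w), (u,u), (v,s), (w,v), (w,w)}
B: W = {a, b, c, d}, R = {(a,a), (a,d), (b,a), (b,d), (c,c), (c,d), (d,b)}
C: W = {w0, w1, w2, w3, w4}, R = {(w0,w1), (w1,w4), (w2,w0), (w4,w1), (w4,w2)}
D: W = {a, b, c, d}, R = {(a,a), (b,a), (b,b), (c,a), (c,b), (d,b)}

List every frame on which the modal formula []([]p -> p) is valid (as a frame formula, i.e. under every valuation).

D

Frame correspondent (Sahlqvist): forall x forall y (Rxy -> Ryy) — i.e. shift-reflexivity.
A: fails — Rtv but not Rvv.
B: fails — Rcd but not Rdd.
C: fails — Rw4w2 but not Rw2w2.
D: ✓.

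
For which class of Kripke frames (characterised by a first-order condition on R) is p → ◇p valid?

reflexivity: ∀x Rxx

This is a form of the T axiom.
Its frame correspondent is reflexivity — ∀x Rxx.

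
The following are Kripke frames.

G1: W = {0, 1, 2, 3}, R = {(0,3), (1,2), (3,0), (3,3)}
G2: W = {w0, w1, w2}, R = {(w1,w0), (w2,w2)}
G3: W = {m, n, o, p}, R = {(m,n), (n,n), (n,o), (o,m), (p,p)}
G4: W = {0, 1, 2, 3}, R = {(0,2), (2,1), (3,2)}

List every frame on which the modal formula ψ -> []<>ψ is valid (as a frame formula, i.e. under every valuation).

none

The schema corresponds to symmetry: forall x forall y (Rxy -> Ryx).
G1: fails — R12 but not R21.
G2: fails — Rw1w0 but not Rw0w1.
G3: fails — Rom but not Rmo.
G4: fails — R32 but not R23.
Valid on no frame.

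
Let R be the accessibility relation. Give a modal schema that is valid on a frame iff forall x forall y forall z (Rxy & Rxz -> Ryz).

This is the Euclidean property; the standard corresponding axiom is 5: ◇ψ → □◇ψ.
Suppose ◇ψ→□◇ψ is valid. Take Rxy, Rxz and set V(ψ)={y}. Then ◇ψ at x, so □◇ψ at x, so ◇ψ at z, so some w with Rzw has ψ; w=y, i.e. Rzy. By symmetry of the argument, Ryz.

◇ψ → □◇ψ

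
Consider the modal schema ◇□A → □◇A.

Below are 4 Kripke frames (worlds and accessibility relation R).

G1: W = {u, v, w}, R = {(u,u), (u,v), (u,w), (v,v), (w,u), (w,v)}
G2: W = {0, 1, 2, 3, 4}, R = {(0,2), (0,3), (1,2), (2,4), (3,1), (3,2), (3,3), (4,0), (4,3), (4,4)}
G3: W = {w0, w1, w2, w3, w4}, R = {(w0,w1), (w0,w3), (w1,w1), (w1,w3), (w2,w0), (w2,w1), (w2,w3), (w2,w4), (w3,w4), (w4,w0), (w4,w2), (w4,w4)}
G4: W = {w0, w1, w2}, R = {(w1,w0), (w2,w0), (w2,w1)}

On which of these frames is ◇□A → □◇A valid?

G1

This is the axiom for convergence; its first-order frame correspondent is ∀x ∀y ∀z (Rxy ∧ Rxz → ∃w (Ryw ∧ Rzw)).
G1: condition met.
G2: fails — R02 and R03 but 2 and 3 have no common successor.
G3: fails — Rw0w1 and Rw0w3 but w1 and w3 have no common successor.
G4: fails — Rw1w0 and Rw1w0 but w0 and w0 have no common successor.
Valid on: G1.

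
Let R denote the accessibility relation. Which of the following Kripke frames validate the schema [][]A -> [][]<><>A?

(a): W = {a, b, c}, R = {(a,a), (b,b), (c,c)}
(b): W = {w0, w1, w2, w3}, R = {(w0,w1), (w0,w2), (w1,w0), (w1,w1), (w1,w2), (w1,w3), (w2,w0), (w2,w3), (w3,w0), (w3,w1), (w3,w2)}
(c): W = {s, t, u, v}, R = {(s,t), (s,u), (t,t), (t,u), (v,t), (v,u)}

(a), (b)

This is the axiom for a generalized confluence (Geach) condition; its first-order frame correspondent is forall x forall z (x R^2 z -> exists w (x R^2 w & z R^2 w)).
(a): ✓.
(b): ✓.
(c): fails — sR²u but no w with sR²w and uR²w.
Valid on: (a), (b).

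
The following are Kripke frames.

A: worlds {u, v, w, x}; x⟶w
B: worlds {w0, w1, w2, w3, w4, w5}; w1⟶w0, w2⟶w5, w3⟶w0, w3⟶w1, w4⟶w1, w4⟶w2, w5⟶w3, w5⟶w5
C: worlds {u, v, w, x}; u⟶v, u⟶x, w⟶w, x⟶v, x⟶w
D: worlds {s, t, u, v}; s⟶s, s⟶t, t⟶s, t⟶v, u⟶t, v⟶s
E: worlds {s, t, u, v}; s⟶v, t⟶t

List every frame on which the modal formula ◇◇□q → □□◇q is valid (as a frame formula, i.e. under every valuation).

The schema corresponds to a generalized confluence (Geach) condition: ∀x ∀y ∀z ((xR²y ∧ xR²z) → ∃w (yRw ∧ zRw)).
A: condition met.
B: fails — w2R²w3, w2R²w5 but no w with w3Rw and w5Rw.
C: fails — uR²v, uR²v but no t with vRt and vRt.
D: condition met.
E: condition met.
Valid on: A, D, E.

A, D, E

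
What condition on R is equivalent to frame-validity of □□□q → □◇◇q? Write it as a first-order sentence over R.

∀x ∀z (xRz → ∃w (xR³w ∧ zR²w))

This is a Sahlqvist (Geach-type) schema ◇^0□^3q → □^1◇^2q.
Minimal-valuation argument: fix x; take any y with xR^0y and any z with xR^1z. Set V(q) to the set of worlds R-reachable from y in exactly 3 steps. Then □^3q holds at y, so the antecedent holds at x; validity forces ◇^2q at z, giving a w with zR^2w and yR^3w.
First-order correspondent: ∀x ∀z (xRz → ∃w (xR³w ∧ zR²w)).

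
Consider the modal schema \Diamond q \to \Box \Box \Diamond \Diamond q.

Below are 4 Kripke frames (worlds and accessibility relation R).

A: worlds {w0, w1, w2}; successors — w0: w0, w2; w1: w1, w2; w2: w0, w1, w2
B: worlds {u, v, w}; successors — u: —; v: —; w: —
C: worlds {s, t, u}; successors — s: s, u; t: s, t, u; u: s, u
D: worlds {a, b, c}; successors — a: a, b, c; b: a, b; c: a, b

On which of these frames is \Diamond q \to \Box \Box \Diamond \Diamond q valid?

A, B, D

Frame correspondent (Sahlqvist): \forall x \forall y \forall z ((xRy \wedge x R^2 z) \to \exists w (y = w \wedge z R^2 w)) — i.e. a generalized confluence (Geach) condition.
A: satisfies the condition.
B: satisfies the condition.
C: fails — tRt, tR²s but no w with t=w and sR²w.
D: satisfies the condition.
Valid on: A, B, D.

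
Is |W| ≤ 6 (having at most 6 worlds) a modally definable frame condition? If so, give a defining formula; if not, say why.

Not modally definable

Modal frame validity is preserved under disjoint unions.
Any modal formula valid on each of 7 disjoint one-world frames is valid on their disjoint union (validity is preserved under disjoint unions). Each one-world frame has |W|=1≤6, but the union has |W|=7.
So the class is not modally definable.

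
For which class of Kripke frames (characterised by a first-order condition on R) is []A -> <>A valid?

seriality: forall x exists y Rxy

This is the D axiom.
It corresponds to seriality: forall x exists y Rxy.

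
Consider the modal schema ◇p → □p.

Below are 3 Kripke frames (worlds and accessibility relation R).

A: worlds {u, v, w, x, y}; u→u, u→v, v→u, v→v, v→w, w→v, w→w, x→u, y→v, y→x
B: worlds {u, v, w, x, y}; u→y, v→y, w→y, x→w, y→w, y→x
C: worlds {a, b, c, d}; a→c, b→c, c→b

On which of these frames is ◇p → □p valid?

The schema corresponds to partial functionality: ∀x ∀y ∀z (Rxy ∧ Rxz → y = z).
A: fails — u sees both u and v.
B: fails — y sees both w and x.
C: condition met.
Valid on: C.

C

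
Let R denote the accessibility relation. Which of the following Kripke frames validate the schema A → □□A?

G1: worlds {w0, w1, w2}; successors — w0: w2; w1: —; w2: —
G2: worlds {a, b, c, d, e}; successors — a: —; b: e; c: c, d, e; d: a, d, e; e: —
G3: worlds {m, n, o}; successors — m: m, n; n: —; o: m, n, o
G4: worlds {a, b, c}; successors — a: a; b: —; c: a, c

This is the axiom for a generalized confluence (Geach) condition; its first-order frame correspondent is ∀x ∀z (xR²z → ∃w (x = w ∧ z = w)).
G1: satisfies the condition.
G2: fails — cR²a but c ≠ a.
G3: fails — mR²n but m ≠ n.
G4: fails — cR²a but c ≠ a.

G1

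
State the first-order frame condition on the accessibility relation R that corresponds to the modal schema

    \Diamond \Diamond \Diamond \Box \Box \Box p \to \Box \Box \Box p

This is a Sahlqvist (Geach-type) schema ◇^3□^3p → □^3◇^0p.
Minimal-valuation argument: fix x; take any y with xR^3y and any z with xR^3z. Set V(p) to the set of worlds R-reachable from y in exactly 3 steps. Then □^3p holds at y, so the antecedent holds at x; validity forces ◇^0p at z, giving a w with zR^0w and yR^3w.
First-order correspondent: \forall x \forall y \forall z ((x R^3 y \wedge x R^3 z) \to \exists w (y R^3 w \wedge z = w)).

\forall x \forall y \forall z ((x R^3 y \wedge x R^3 z) \to \exists w (y R^3 w \wedge z = w))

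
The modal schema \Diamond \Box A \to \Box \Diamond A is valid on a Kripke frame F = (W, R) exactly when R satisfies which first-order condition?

Suppose ◇□A→□◇A is valid. Take Rxy, Rxz and set V(A)={w : Ryw}. Then □A at y so ◇□A at x, so □◇A at x, so ◇A at z, giving w with Rzw and Ryw.
The converse is a direct semantic check.
Frame condition: \forall x \forall y \forall z (Rxy \wedge Rxz \to \exists w (Ryw \wedge Rzw)).

convergence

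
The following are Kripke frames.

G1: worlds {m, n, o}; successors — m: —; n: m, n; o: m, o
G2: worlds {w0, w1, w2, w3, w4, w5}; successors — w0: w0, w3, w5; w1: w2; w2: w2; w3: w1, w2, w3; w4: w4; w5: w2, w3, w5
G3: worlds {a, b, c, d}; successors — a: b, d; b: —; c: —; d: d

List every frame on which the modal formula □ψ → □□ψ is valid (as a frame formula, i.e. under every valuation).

The schema corresponds to transitivity: ∀x ∀y ∀z (Rxy ∧ Ryz → Rxz).
G1: ✓.
G2: fails — Rw0w5 and Rw5w2 but not Rw0w2.
G3: ✓.
Valid on: G1, G3.

G1, G3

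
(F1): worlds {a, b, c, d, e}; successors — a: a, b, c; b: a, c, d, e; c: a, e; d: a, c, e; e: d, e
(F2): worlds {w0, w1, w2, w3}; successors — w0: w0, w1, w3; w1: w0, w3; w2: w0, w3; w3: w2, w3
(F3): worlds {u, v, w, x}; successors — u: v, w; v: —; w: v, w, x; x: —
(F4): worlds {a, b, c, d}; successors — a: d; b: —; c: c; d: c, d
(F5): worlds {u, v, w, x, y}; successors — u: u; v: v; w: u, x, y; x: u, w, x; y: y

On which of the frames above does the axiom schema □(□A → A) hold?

This is the axiom for shift-reflexivity; its first-order frame correspondent is ∀x ∀y (Rxy → Ryy).
(F1): fails — Rbc but not Rcc.
(F2): fails — Rw3w2 but not Rw2w2.
(F3): fails — Ruv but not Rvv.
(F4): holds.
(F5): fails — Rxw but not Rww.

(F4)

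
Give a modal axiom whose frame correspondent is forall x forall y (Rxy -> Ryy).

The condition is shift-reflexivity. The T□ schema □(□q → q) defines it.
Suppose □(□q→q) is valid. Take Rxy and set V(q)={w : Ryw}. Then at y, □q holds; since □(□q→q) at x, □q→q at y, so q at y, i.e. Ryy.

□(□q → q)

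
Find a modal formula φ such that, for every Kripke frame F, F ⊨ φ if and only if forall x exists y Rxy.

□s → ◇s

This is seriality; the standard corresponding axiom is D: □s → ◇s.
Suppose □s→◇s is valid. At any x set V(s)=W. Then □s at x, so ◇s at x, so x has a successor.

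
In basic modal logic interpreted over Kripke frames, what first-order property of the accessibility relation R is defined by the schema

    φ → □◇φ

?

symmetry: ∀x ∀y (Rxy → Ryx)

This is the B axiom.
Its frame correspondent is symmetry — ∀x ∀y (Rxy → Ryx).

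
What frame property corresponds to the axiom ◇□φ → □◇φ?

Suppose ◇□φ→□◇φ is valid. Take Rxy, Rxz and set V(φ)={w : Ryw}. Then □φ at y so ◇□φ at x, so □◇φ at x, so ◇φ at z, giving w with Rzw and Ryw.

convergence: ∀x ∀y ∀z (Rxy ∧ Rxz → ∃w (Ryw ∧ Rzw))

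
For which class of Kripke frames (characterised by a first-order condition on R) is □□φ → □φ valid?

This is the C4 axiom.
It corresponds to density: ∀x ∀y (Rxy → ∃z (Rxz ∧ Rzy)).

density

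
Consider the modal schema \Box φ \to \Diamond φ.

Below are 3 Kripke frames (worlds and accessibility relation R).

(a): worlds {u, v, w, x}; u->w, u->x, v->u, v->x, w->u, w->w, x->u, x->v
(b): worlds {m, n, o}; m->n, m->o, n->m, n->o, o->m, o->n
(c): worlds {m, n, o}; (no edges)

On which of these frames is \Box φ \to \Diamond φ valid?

(a), (b)

Frame correspondent (Sahlqvist): \forall x \exists y Rxy — i.e. seriality.
(a): ✓.
(b): ✓.
(c): fails — world m has no successor.
Valid on: (a), (b).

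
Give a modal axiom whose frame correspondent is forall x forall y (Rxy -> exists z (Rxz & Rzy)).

The condition is density. The C4 schema □□q → □q defines it.
Suppose □□q→□q is valid. Take Rxy and set V(q)={w : xR²w}. Then □□q at x, so □q at x, so q at y, i.e. ∃z(Rxz∧Rzy).

□□q → □q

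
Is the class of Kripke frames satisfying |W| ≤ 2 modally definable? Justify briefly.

Modal frame validity is preserved under disjoint unions.
Any modal formula valid on each of 3 disjoint one-world frames is valid on their disjoint union (validity is preserved under disjoint unions). Each one-world frame has |W|=1≤2, but the union has |W|=3.
So the class is not modally definable.

No — not modally definable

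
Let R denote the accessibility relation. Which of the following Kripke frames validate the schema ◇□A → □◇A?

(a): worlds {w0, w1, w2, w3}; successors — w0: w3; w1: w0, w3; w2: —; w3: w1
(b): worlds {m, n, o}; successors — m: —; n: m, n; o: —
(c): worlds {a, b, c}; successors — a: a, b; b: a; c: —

(c)

This is the axiom for convergence; its first-order frame correspondent is ∀x ∀y ∀z (Rxy ∧ Rxz → ∃w (Ryw ∧ Rzw)).
(a): fails — Rw1w0 and Rw1w3 but w0 and w3 have no common successor.
(b): fails — Rnn and Rnm but n and m have no common successor.
(c): satisfies the condition.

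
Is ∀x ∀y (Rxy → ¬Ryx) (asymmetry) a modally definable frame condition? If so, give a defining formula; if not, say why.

Modal frame validity is preserved under surjective bounded morphisms.
The 4-cycle (worlds w0,w1,w2,w3 with w0→w1→w2→w3→w0) is asymmetric. Mapping every world to a single reflexive point • is a surjective bounded morphism, and the reflexive point is not asymmetric (R•• but asymmetry requires ¬R••).
So no modal formula (or set of formulas) defines exactly the asymmetric frames.

No — not modally definable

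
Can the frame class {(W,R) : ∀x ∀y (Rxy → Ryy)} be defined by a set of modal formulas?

The condition is shift-reflexivity. A defining modal formula is □(□p → p).
Suppose □(□p→p) is valid. Take Rxy and set V(p)={w : Ryw}. Then at y, □p holds; since □(□p→p) at x, □p→p at y, so p at y, i.e. Ryy.

Yes, by □(□p → p)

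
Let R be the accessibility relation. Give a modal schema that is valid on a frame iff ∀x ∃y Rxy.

□r → ◇r

A defining formula is □r → ◇r (the D axiom).
Suppose □r→◇r is valid. At any x set V(r)=W. Then □r at x, so ◇r at x, so x has a successor.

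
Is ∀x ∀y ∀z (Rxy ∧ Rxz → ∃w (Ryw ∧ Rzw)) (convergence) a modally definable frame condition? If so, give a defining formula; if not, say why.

Yes, by ◇□r → □◇r

This is a Sahlqvist condition; the .2 axiom ◇□r → □◇r defines it.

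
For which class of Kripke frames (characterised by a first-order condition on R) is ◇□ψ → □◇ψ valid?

convergence

Suppose ◇□ψ→□◇ψ is valid. Take Rxy, Rxz and set V(ψ)={w : Ryw}. Then □ψ at y so ◇□ψ at x, so □◇ψ at x, so ◇ψ at z, giving w with Rzw and Ryw.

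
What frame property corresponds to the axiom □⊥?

emptiness of R

□⊥ is valid iff no world has any successor (otherwise □⊥ fails at any world with one).
Conversely, any frame satisfying ∀x ∀y ¬Rxy validates the schema.
Frame condition: ∀x ∀y ¬Rxy.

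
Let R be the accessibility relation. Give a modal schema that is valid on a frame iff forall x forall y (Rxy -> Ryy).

The condition is shift-reflexivity. The T□ schema □(□ψ → ψ) defines it.

□(□ψ → ψ)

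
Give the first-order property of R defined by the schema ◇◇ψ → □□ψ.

This is a Sahlqvist (Geach-type) schema ◇^2□^0ψ → □^2◇^0ψ.
First-order correspondent: ∀x ∀y ∀z ((xR²y ∧ xR²z) → ∃w (y = w ∧ z = w)).

∀x ∀y ∀z ((xR²y ∧ xR²z) → ∃w (y = w ∧ z = w))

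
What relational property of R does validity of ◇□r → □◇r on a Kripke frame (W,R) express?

Convergence

This schema is the .2 axiom.
It corresponds to convergence: ∀x ∀y ∀z (Rxy ∧ Rxz → ∃w (Ryw ∧ Rzw)).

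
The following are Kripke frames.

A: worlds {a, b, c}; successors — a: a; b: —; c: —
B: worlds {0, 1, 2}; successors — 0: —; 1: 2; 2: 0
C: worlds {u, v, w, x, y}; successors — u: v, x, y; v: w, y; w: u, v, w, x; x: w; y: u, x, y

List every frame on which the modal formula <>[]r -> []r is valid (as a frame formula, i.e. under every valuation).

A

This is the axiom for the Euclidean property; its first-order frame correspondent is forall x forall y forall z (Rxy & Rxz -> Ryz).
A: ✓.
B: fails — R12 and R12 but not R22.
C: fails — Ruv and Ruv but not Rvv.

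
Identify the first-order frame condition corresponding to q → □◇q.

Suppose q→□◇q is valid. Take Rxy and set V(q)={x}. Then q at x, so □◇q at x, so ◇q at y, so some z with Ryz has q; z=x, i.e. Ryx.
The converse is a direct semantic check.
So the correspondent is symmetry.

symmetry: ∀x ∀y (Rxy → Ryx)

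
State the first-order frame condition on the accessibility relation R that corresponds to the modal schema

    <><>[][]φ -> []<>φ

forall x forall y forall z ((x R^2 y & xRz) -> exists w (y R^2 w & zRw))

This is a Sahlqvist (Geach-type) schema ◇^2□^2φ → □^1◇^1φ.
First-order correspondent: forall x forall y forall z ((x R^2 y & xRz) -> exists w (y R^2 w & zRw)).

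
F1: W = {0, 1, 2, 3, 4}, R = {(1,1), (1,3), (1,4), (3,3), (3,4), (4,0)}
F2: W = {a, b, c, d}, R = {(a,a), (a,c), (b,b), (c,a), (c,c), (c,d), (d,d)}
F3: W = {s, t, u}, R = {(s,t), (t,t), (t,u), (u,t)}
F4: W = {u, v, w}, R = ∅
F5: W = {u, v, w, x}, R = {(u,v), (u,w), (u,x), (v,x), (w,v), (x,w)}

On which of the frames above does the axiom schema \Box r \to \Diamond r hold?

Frame correspondent (Sahlqvist): \forall x \exists y Rxy — i.e. seriality.
F1: fails — world 0 has no successor.
F2: ✓.
F3: ✓.
F4: fails — world u has no successor.
F5: ✓.

F2, F3, F5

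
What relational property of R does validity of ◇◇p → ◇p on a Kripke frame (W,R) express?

Equivalently (dual form): □p → □□p.
Suppose □p→□□p is valid. Take Rxy, Ryz and set V(p)={w : Rxw}. Then □p at x, so □□p at x, so □p at y, so p at z, i.e. Rxz.

Transitivity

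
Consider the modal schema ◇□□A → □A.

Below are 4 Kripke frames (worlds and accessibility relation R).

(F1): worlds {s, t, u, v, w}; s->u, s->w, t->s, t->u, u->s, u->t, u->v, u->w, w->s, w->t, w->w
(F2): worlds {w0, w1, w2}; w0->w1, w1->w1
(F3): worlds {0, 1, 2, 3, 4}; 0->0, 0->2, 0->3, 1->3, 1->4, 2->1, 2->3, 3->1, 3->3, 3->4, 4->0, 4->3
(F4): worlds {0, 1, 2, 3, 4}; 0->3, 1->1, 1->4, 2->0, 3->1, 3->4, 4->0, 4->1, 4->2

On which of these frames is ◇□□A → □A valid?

(F2)

Frame correspondent (Sahlqvist): ∀x ∀y ∀z ((xRy ∧ xRz) → ∃w (yR²w ∧ z = w)) — i.e. a generalized confluence (Geach) condition.
(F1): fails — tRs, tRu but no w* with sR²w* and u=w*.
(F2): ✓.
(F3): fails — 0R2, 0R0 but no w with 2R²w and 0=w.
(F4): fails — 0R3, 0R3 but no w with 3R²w and 3=w.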